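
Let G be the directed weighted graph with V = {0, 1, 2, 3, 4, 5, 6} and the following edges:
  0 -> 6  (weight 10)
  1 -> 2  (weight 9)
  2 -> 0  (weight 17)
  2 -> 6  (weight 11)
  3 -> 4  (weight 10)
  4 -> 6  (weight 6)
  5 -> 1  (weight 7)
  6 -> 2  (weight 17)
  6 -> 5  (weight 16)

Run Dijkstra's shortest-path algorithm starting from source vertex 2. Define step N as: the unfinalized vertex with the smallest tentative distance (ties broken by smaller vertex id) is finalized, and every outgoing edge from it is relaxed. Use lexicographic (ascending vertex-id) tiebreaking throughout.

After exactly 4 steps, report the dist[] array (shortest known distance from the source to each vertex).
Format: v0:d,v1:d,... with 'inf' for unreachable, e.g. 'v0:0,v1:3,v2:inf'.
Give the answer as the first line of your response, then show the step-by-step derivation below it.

v0:17,v1:34,v2:0,v3:inf,v4:inf,v5:27,v6:11

step 1: dist = v0:17,v1:inf,v2:0,v3:inf,v4:inf,v5:inf,v6:11
step 2: dist = v0:17,v1:inf,v2:0,v3:inf,v4:inf,v5:27,v6:11
step 3: dist = v0:17,v1:inf,v2:0,v3:inf,v4:inf,v5:27,v6:11
step 4: dist = v0:17,v1:34,v2:0,v3:inf,v4:inf,v5:27,v6:11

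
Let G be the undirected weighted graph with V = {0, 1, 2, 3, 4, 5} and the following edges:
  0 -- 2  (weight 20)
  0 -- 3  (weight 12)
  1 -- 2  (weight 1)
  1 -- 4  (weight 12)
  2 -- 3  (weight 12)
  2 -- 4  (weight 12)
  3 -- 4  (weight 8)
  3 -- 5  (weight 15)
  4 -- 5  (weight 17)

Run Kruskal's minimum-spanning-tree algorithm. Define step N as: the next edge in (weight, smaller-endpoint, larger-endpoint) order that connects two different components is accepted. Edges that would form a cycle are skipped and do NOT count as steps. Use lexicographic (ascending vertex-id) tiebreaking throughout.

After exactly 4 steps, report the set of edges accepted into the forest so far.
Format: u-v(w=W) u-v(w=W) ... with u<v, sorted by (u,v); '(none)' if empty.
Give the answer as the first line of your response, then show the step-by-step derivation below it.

0-3(w=12) 1-2(w=1) 1-4(w=12) 3-4(w=8)

step 1: add edge 1-2 (w=1); MST = {1-2(w=1)}
step 2: add edge 3-4 (w=8); MST = {1-2(w=1) 3-4(w=8)}
step 3: add edge 0-3 (w=12); MST = {0-3(w=12) 1-2(w=1) 3-4(w=8)}
step 4: add edge 1-4 (w=12); MST = {0-3(w=12) 1-2(w=1) 1-4(w=12) 3-4(w=8)}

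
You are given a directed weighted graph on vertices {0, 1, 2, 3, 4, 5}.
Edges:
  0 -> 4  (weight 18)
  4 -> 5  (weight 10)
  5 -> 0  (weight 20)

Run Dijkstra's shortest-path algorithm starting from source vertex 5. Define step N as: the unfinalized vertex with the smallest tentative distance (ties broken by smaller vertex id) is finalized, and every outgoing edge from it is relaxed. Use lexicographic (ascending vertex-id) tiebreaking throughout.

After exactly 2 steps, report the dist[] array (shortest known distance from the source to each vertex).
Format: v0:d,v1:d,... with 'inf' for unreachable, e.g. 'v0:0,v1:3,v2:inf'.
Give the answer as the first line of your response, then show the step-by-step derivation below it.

v0:20,v1:inf,v2:inf,v3:inf,v4:38,v5:0

step 1: dist = v0:20,v1:inf,v2:inf,v3:inf,v4:inf,v5:0
step 2: dist = v0:20,v1:inf,v2:inf,v3:inf,v4:38,v5:0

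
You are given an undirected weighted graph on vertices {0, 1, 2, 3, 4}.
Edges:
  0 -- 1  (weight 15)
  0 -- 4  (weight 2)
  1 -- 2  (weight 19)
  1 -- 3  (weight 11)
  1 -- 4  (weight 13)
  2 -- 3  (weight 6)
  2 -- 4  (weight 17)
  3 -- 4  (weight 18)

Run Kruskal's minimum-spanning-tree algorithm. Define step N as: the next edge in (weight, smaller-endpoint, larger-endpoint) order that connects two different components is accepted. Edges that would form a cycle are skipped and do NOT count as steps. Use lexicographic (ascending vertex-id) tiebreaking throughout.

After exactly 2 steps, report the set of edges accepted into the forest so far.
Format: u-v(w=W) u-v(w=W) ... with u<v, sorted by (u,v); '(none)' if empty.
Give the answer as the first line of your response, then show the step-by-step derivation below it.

0-4(w=2) 2-3(w=6)

step 1: add edge 0-4 (w=2); MST = {0-4(w=2)}
step 2: add edge 2-3 (w=6); MST = {0-4(w=2) 2-3(w=6)}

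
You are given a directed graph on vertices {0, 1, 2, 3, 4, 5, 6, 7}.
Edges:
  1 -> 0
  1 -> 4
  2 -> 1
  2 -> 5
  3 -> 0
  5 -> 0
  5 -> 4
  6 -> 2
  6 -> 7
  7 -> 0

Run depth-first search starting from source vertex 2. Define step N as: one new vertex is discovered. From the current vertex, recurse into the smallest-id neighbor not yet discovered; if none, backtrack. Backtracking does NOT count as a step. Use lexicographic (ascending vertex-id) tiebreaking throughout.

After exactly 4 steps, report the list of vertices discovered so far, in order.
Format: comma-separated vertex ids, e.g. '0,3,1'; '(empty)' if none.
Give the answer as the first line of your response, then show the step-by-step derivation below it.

2,1,0,4

step 1: discover 2; path=2; order=2
step 2: discover 1; path=2>1; order=2,1
step 3: discover 0; path=2>1>0; order=2,1,0
step 4: discover 4; path=2>1>4; order=2,1,0,4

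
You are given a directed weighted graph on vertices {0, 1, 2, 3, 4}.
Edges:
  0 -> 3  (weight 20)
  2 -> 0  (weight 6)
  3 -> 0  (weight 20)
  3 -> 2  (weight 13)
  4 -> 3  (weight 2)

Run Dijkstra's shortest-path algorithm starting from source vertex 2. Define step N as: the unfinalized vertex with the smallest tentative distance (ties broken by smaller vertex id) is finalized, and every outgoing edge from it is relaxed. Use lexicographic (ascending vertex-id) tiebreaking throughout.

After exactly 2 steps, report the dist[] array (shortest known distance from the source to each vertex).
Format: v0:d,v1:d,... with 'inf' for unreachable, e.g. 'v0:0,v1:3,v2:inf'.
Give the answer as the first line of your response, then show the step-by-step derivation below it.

v0:6,v1:inf,v2:0,v3:26,v4:inf

step 1: dist = v0:6,v1:inf,v2:0,v3:inf,v4:inf
step 2: dist = v0:6,v1:inf,v2:0,v3:26,v4:inf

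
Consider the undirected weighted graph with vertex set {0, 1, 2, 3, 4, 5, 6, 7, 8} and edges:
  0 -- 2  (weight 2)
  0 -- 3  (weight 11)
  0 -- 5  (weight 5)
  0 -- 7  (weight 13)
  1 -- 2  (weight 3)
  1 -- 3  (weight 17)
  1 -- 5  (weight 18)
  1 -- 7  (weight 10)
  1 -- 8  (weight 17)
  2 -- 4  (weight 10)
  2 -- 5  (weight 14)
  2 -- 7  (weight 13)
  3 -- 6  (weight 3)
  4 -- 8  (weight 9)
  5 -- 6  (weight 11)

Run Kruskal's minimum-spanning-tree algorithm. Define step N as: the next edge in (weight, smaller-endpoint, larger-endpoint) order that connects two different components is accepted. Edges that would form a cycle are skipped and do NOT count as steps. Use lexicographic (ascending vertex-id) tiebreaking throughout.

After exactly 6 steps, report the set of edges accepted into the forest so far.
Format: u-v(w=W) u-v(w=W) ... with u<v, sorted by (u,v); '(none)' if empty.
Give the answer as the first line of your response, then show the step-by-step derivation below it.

0-2(w=2) 0-5(w=5) 1-2(w=3) 1-7(w=10) 3-6(w=3) 4-8(w=9)

step 1: add edge 0-2 (w=2); MST = {0-2(w=2)}
step 2: add edge 1-2 (w=3); MST = {0-2(w=2) 1-2(w=3)}
step 3: add edge 3-6 (w=3); MST = {0-2(w=2) 1-2(w=3) 3-6(w=3)}
step 4: add edge 0-5 (w=5); MST = {0-2(w=2) 0-5(w=5) 1-2(w=3) 3-6(w=3)}
step 5: add edge 4-8 (w=9); MST = {0-2(w=2) 0-5(w=5) 1-2(w=3) 3-6(w=3) 4-8(w=9)}
step 6: add edge 1-7 (w=10); MST = {0-2(w=2) 0-5(w=5) 1-2(w=3) 1-7(w=10) 3-6(w=3) 4-8(w=9)}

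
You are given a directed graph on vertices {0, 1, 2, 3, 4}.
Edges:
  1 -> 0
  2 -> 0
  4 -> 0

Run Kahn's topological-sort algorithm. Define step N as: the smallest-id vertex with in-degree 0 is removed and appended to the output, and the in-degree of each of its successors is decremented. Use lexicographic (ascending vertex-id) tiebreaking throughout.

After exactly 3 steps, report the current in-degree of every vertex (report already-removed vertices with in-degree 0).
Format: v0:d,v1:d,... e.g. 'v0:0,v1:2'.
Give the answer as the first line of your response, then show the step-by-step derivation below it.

v0:1,v1:0,v2:0,v3:0,v4:0

step 1: output 1; order=[1]; indeg=(2,0,0,0,0)
step 2: output 2; order=[1,2]; indeg=(1,0,0,0,0)
step 3: output 3; order=[1,2,3]; indeg=(1,0,0,0,0)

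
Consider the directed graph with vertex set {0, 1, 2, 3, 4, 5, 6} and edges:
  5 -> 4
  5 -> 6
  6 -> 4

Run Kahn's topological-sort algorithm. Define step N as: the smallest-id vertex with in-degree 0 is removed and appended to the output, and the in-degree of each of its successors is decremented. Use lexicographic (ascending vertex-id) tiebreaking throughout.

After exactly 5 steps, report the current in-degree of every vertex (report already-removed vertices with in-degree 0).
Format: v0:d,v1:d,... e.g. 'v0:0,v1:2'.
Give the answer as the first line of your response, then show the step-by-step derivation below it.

v0:0,v1:0,v2:0,v3:0,v4:1,v5:0,v6:0

step 1: output 0; order=[0]; indeg=(0,0,0,0,2,0,1)
step 2: output 1; order=[0,1]; indeg=(0,0,0,0,2,0,1)
step 3: output 2; order=[0,1,2]; indeg=(0,0,0,0,2,0,1)
step 4: output 3; order=[0,1,2,3]; indeg=(0,0,0,0,2,0,1)
step 5: output 5; order=[0,1,2,3,5]; indeg=(0,0,0,0,1,0,0)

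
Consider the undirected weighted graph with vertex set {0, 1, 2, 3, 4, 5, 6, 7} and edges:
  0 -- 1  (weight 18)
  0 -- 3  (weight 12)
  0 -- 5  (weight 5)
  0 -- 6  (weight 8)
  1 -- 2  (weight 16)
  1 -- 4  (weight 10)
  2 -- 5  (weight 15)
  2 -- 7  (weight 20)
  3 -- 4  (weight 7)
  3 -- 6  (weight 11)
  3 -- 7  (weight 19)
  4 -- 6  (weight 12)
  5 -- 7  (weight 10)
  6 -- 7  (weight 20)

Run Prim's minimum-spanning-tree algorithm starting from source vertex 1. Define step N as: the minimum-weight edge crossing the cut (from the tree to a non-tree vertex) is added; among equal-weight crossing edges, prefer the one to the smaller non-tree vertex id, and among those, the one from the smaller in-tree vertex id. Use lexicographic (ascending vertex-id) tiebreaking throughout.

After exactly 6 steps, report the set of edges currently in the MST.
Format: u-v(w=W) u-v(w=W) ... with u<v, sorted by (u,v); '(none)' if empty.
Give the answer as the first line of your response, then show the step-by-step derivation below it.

0-5(w=5) 0-6(w=8) 1-4(w=10) 3-4(w=7) 3-6(w=11) 5-7(w=10)

step 1: add edge 1-4 (w=10); MST = {1-4(w=10)}
step 2: add edge 3-4 (w=7); MST = {1-4(w=10) 3-4(w=7)}
step 3: add edge 3-6 (w=11); MST = {1-4(w=10) 3-4(w=7) 3-6(w=11)}
step 4: add edge 0-6 (w=8); MST = {0-6(w=8) 1-4(w=10) 3-4(w=7) 3-6(w=11)}
step 5: add edge 0-5 (w=5); MST = {0-5(w=5) 0-6(w=8) 1-4(w=10) 3-4(w=7) 3-6(w=11)}
step 6: add edge 5-7 (w=10); MST = {0-5(w=5) 0-6(w=8) 1-4(w=10) 3-4(w=7) 3-6(w=11) 5-7(w=10)}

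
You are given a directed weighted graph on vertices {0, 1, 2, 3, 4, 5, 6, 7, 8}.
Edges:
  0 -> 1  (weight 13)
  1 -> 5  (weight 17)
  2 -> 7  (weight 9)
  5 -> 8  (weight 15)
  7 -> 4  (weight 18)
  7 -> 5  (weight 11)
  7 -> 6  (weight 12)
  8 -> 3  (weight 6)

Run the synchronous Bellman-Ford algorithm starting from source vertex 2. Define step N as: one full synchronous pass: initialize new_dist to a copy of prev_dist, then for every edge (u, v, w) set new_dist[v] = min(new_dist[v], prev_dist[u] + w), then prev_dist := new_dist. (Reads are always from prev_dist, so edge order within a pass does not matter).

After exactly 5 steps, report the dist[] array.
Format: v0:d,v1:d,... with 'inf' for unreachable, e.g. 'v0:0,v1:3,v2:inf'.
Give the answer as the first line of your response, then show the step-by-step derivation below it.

v0:inf,v1:inf,v2:0,v3:41,v4:27,v5:20,v6:21,v7:9,v8:35

step 1: dist = v0:inf,v1:inf,v2:0,v3:inf,v4:inf,v5:inf,v6:inf,v7:9,v8:inf
step 2: dist = v0:inf,v1:inf,v2:0,v3:inf,v4:27,v5:20,v6:21,v7:9,v8:inf
step 3: dist = v0:inf,v1:inf,v2:0,v3:inf,v4:27,v5:20,v6:21,v7:9,v8:35
step 4: dist = v0:inf,v1:inf,v2:0,v3:41,v4:27,v5:20,v6:21,v7:9,v8:35
step 5: dist = v0:inf,v1:inf,v2:0,v3:41,v4:27,v5:20,v6:21,v7:9,v8:35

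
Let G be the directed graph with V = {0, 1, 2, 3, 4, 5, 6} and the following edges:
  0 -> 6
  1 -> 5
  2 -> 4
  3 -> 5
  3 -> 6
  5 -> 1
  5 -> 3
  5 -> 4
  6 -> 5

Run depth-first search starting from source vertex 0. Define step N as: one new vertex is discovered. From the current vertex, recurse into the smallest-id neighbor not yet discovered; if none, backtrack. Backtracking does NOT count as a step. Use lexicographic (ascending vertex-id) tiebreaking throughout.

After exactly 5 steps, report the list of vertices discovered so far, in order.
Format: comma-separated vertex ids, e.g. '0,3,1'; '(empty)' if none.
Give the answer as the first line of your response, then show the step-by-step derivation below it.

0,6,5,1,3

step 1: discover 0; path=0; order=0
step 2: discover 6; path=0>6; order=0,6
step 3: discover 5; path=0>6>5; order=0,6,5
step 4: discover 1; path=0>6>5>1; order=0,6,5,1
step 5: discover 3; path=0>6>5>3; order=0,6,5,1,3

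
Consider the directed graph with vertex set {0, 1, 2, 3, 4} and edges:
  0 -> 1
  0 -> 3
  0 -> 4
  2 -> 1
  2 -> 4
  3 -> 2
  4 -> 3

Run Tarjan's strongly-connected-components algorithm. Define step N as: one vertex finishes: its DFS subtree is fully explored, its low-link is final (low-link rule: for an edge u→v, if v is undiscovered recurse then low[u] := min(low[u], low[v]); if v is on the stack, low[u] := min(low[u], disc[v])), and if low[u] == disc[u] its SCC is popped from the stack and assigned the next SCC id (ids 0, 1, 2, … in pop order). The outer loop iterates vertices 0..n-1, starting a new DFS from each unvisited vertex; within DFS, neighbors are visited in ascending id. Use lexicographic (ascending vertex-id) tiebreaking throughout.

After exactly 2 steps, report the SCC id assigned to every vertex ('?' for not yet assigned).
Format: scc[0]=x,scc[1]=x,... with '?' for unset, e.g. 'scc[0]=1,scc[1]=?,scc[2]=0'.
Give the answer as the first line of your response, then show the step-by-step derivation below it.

scc[0]=?,scc[1]=0,scc[2]=?,scc[3]=?,scc[4]=?

step 1: low=(low[0]=0,low[1]=1,low[2]=?,low[3]=?,low[4]=?); scc=(scc[0]=?,scc[1]=0,scc[2]=?,scc[3]=?,scc[4]=?)
step 2: low=(low[0]=0,low[1]=1,low[2]=3,low[3]=2,low[4]=2); scc=(scc[0]=?,scc[1]=0,scc[2]=?,scc[3]=?,scc[4]=?)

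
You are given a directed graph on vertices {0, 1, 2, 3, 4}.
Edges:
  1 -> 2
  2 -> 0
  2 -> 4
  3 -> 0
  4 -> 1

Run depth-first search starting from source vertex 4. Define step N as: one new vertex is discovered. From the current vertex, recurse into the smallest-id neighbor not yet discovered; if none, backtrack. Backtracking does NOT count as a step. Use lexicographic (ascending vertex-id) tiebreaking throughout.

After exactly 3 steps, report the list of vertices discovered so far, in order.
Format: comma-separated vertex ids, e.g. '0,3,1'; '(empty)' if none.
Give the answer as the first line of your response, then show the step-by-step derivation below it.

4,1,2

step 1: discover 4; path=4; order=4
step 2: discover 1; path=4>1; order=4,1
step 3: discover 2; path=4>1>2; order=4,1,2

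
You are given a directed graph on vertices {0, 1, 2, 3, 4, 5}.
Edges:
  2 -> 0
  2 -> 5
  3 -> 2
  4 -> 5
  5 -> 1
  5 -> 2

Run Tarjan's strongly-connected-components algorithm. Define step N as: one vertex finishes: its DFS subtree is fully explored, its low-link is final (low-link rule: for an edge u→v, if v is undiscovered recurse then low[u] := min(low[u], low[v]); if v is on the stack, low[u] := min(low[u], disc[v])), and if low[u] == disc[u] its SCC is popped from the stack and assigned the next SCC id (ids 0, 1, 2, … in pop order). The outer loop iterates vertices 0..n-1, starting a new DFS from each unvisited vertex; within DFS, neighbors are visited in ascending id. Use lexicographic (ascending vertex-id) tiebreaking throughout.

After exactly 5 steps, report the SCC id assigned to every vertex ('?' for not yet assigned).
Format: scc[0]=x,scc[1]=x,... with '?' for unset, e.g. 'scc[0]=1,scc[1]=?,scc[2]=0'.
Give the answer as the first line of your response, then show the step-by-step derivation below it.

scc[0]=0,scc[1]=1,scc[2]=2,scc[3]=3,scc[4]=?,scc[5]=2

step 1: low=(low[0]=0,low[1]=?,low[2]=?,low[3]=?,low[4]=?,low[5]=?); scc=(scc[0]=0,scc[1]=?,scc[2]=?,scc[3]=?,scc[4]=?,scc[5]=?)
step 2: low=(low[0]=0,low[1]=1,low[2]=?,low[3]=?,low[4]=?,low[5]=?); scc=(scc[0]=0,scc[1]=1,scc[2]=?,scc[3]=?,scc[4]=?,scc[5]=?)
step 3: low=(low[0]=0,low[1]=1,low[2]=2,low[3]=?,low[4]=?,low[5]=2); scc=(scc[0]=0,scc[1]=1,scc[2]=?,scc[3]=?,scc[4]=?,scc[5]=?)
step 4: low=(low[0]=0,low[1]=1,low[2]=2,low[3]=?,low[4]=?,low[5]=2); scc=(scc[0]=0,scc[1]=1,scc[2]=2,scc[3]=?,scc[4]=?,scc[5]=2)
step 5: low=(low[0]=0,low[1]=1,low[2]=2,low[3]=4,low[4]=?,low[5]=2); scc=(scc[0]=0,scc[1]=1,scc[2]=2,scc[3]=3,scc[4]=?,scc[5]=2)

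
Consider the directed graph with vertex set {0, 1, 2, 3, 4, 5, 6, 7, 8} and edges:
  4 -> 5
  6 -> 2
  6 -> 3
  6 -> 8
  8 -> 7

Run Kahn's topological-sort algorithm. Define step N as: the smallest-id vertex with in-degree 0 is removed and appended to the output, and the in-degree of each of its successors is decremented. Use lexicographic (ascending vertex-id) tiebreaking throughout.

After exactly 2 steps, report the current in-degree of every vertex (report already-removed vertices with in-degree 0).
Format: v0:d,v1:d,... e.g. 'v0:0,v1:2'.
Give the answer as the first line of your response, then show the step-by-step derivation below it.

v0:0,v1:0,v2:1,v3:1,v4:0,v5:1,v6:0,v7:1,v8:1

step 1: output 0; order=[0]; indeg=(0,0,1,1,0,1,0,1,1)
step 2: output 1; order=[0,1]; indeg=(0,0,1,1,0,1,0,1,1)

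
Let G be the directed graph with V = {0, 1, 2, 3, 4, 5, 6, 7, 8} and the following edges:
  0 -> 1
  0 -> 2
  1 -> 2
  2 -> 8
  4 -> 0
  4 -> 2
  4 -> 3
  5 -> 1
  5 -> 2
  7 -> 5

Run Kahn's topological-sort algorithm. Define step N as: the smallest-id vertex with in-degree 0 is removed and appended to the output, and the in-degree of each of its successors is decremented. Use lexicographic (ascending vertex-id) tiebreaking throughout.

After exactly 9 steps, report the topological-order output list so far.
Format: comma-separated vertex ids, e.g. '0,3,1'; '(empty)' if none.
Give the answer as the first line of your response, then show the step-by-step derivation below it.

4,0,3,6,7,5,1,2,8

step 1: output 4; order=[4]; indeg=(0,2,3,0,0,1,0,0,1)
step 2: output 0; order=[4,0]; indeg=(0,1,2,0,0,1,0,0,1)
step 3: output 3; order=[4,0,3]; indeg=(0,1,2,0,0,1,0,0,1)
step 4: output 6; order=[4,0,3,6]; indeg=(0,1,2,0,0,1,0,0,1)
step 5: output 7; order=[4,0,3,6,7]; indeg=(0,1,2,0,0,0,0,0,1)
step 6: output 5; order=[4,0,3,6,7,5]; indeg=(0,0,1,0,0,0,0,0,1)
step 7: output 1; order=[4,0,3,6,7,5,1]; indeg=(0,0,0,0,0,0,0,0,1)
step 8: output 2; order=[4,0,3,6,7,5,1,2]; indeg=(0,0,0,0,0,0,0,0,0)
step 9: output 8; order=[4,0,3,6,7,5,1,2,8]; indeg=(0,0,0,0,0,0,0,0,0)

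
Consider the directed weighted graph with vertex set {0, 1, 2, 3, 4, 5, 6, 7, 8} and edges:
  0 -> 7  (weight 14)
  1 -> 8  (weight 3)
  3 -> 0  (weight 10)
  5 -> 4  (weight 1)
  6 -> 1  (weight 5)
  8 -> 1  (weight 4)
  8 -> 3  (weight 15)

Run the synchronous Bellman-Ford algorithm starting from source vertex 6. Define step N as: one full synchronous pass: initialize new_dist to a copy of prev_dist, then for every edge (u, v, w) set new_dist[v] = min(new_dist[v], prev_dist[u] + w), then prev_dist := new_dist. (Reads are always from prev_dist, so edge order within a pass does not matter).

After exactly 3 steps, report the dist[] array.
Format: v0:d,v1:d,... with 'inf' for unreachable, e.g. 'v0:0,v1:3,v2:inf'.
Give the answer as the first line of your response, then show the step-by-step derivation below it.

v0:inf,v1:5,v2:inf,v3:23,v4:inf,v5:inf,v6:0,v7:inf,v8:8

step 1: dist = v0:inf,v1:5,v2:inf,v3:inf,v4:inf,v5:inf,v6:0,v7:inf,v8:inf
step 2: dist = v0:inf,v1:5,v2:inf,v3:inf,v4:inf,v5:inf,v6:0,v7:inf,v8:8
step 3: dist = v0:inf,v1:5,v2:inf,v3:23,v4:inf,v5:inf,v6:0,v7:inf,v8:8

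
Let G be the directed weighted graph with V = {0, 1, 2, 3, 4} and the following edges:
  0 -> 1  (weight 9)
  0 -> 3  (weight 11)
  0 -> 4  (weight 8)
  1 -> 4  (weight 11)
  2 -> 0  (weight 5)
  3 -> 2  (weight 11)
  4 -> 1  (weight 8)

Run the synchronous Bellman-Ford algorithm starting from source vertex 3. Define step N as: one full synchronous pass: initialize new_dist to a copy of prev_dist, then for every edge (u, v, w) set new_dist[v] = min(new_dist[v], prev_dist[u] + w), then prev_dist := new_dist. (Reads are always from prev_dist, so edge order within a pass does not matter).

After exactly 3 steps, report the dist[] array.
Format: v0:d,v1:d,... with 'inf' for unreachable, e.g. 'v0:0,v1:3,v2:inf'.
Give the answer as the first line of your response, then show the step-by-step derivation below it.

v0:16,v1:25,v2:11,v3:0,v4:24

step 1: dist = v0:inf,v1:inf,v2:11,v3:0,v4:inf
step 2: dist = v0:16,v1:inf,v2:11,v3:0,v4:inf
step 3: dist = v0:16,v1:25,v2:11,v3:0,v4:24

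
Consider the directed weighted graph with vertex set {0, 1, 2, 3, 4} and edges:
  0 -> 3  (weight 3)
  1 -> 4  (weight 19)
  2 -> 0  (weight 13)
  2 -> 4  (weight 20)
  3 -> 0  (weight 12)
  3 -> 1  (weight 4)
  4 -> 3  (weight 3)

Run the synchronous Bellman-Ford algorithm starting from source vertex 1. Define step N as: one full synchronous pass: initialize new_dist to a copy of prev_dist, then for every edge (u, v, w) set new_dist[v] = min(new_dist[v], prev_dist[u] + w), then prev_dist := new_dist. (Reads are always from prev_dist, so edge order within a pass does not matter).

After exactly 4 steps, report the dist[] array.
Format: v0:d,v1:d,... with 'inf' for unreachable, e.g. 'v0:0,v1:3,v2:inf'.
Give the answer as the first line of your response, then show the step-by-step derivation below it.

v0:34,v1:0,v2:inf,v3:22,v4:19

step 1: dist = v0:inf,v1:0,v2:inf,v3:inf,v4:19
step 2: dist = v0:inf,v1:0,v2:inf,v3:22,v4:19
step 3: dist = v0:34,v1:0,v2:inf,v3:22,v4:19
step 4: dist = v0:34,v1:0,v2:inf,v3:22,v4:19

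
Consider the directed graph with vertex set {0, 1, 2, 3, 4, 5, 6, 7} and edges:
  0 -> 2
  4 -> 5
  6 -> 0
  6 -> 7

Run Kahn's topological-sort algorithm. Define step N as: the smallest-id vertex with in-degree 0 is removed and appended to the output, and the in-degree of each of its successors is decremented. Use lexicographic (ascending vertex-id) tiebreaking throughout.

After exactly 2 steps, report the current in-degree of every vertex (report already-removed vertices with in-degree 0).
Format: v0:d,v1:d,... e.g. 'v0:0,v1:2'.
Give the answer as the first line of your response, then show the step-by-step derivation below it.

v0:1,v1:0,v2:1,v3:0,v4:0,v5:1,v6:0,v7:1

step 1: output 1; order=[1]; indeg=(1,0,1,0,0,1,0,1)
step 2: output 3; order=[1,3]; indeg=(1,0,1,0,0,1,0,1)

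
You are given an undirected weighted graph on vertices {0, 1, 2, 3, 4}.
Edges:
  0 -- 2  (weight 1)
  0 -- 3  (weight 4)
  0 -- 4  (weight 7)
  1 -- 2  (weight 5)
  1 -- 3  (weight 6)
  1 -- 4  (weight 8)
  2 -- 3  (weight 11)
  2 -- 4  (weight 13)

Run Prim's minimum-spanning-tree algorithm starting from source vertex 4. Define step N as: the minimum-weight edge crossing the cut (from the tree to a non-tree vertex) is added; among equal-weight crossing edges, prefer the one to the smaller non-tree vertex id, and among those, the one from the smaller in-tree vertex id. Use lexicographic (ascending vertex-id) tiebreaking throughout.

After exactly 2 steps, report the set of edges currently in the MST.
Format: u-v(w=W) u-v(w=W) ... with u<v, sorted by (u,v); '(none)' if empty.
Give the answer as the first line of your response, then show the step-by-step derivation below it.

0-2(w=1) 0-4(w=7)

step 1: add edge 0-4 (w=7); MST = {0-4(w=7)}
step 2: add edge 0-2 (w=1); MST = {0-2(w=1) 0-4(w=7)}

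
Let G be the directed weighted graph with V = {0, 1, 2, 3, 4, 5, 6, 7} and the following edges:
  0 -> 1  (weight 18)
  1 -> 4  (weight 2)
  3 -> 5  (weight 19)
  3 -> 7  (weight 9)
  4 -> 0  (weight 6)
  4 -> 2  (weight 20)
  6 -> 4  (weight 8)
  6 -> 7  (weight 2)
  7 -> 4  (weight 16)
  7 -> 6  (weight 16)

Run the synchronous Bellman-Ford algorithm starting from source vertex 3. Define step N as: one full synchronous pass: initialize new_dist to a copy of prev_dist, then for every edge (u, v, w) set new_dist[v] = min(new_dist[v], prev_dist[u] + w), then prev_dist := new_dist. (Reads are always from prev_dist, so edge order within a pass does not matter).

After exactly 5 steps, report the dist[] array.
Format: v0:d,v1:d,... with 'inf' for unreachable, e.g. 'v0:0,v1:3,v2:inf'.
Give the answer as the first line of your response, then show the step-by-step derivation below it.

v0:31,v1:49,v2:45,v3:0,v4:25,v5:19,v6:25,v7:9

step 1: dist = v0:inf,v1:inf,v2:inf,v3:0,v4:inf,v5:19,v6:inf,v7:9
step 2: dist = v0:inf,v1:inf,v2:inf,v3:0,v4:25,v5:19,v6:25,v7:9
step 3: dist = v0:31,v1:inf,v2:45,v3:0,v4:25,v5:19,v6:25,v7:9
step 4: dist = v0:31,v1:49,v2:45,v3:0,v4:25,v5:19,v6:25,v7:9
step 5: dist = v0:31,v1:49,v2:45,v3:0,v4:25,v5:19,v6:25,v7:9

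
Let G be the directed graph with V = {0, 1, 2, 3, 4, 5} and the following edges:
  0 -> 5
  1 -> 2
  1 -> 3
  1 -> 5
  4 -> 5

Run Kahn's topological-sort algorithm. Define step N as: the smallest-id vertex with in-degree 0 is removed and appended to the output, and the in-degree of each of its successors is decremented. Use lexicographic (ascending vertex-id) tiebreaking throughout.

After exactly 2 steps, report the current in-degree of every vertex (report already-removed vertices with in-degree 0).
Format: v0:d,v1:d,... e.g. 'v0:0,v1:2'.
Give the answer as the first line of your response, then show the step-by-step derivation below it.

v0:0,v1:0,v2:0,v3:0,v4:0,v5:1

step 1: output 0; order=[0]; indeg=(0,0,1,1,0,2)
step 2: output 1; order=[0,1]; indeg=(0,0,0,0,0,1)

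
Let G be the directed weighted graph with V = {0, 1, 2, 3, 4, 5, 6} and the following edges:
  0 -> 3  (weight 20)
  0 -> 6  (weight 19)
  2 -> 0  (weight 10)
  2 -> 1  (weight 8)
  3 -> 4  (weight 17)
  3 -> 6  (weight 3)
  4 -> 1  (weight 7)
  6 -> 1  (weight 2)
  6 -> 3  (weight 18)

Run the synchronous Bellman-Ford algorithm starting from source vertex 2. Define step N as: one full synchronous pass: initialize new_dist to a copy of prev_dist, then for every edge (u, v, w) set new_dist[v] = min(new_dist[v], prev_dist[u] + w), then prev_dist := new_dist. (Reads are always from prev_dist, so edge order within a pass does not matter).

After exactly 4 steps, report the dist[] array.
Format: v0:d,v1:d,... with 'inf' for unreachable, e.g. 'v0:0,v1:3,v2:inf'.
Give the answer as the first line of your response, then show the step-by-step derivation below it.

v0:10,v1:8,v2:0,v3:30,v4:47,v5:inf,v6:29

step 1: dist = v0:10,v1:8,v2:0,v3:inf,v4:inf,v5:inf,v6:inf
step 2: dist = v0:10,v1:8,v2:0,v3:30,v4:inf,v5:inf,v6:29
step 3: dist = v0:10,v1:8,v2:0,v3:30,v4:47,v5:inf,v6:29
step 4: dist = v0:10,v1:8,v2:0,v3:30,v4:47,v5:inf,v6:29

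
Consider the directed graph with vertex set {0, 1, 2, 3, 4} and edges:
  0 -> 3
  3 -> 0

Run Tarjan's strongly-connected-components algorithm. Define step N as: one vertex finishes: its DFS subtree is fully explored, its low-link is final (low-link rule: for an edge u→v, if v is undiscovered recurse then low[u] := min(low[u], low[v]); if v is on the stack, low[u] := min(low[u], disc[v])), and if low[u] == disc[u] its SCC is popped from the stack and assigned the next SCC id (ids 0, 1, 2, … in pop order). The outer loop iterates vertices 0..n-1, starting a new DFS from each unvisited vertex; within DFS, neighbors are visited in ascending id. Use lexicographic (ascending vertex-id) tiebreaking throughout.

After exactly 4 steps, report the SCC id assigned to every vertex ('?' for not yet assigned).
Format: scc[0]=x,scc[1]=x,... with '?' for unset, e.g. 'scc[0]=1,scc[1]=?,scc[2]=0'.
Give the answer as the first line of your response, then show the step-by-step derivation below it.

scc[0]=0,scc[1]=1,scc[2]=2,scc[3]=0,scc[4]=?

step 1: low=(low[0]=0,low[1]=?,low[2]=?,low[3]=0,low[4]=?); scc=(scc[0]=?,scc[1]=?,scc[2]=?,scc[3]=?,scc[4]=?)
step 2: low=(low[0]=0,low[1]=?,low[2]=?,low[3]=0,low[4]=?); scc=(scc[0]=0,scc[1]=?,scc[2]=?,scc[3]=0,scc[4]=?)
step 3: low=(low[0]=0,low[1]=2,low[2]=?,low[3]=0,low[4]=?); scc=(scc[0]=0,scc[1]=1,scc[2]=?,scc[3]=0,scc[4]=?)
step 4: low=(low[0]=0,low[1]=2,low[2]=3,low[3]=0,low[4]=?); scc=(scc[0]=0,scc[1]=1,scc[2]=2,scc[3]=0,scc[4]=?)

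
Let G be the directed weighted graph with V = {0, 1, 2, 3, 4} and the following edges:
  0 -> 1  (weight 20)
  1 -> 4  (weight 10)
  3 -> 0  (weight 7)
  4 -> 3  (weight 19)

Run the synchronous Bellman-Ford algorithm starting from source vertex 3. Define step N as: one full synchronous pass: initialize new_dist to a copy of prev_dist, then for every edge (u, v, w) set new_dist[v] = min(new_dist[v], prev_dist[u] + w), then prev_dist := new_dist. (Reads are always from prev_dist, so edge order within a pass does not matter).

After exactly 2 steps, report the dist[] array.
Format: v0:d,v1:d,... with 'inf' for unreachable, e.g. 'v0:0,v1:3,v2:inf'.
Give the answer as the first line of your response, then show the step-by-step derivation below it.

v0:7,v1:27,v2:inf,v3:0,v4:inf

step 1: dist = v0:7,v1:inf,v2:inf,v3:0,v4:inf
step 2: dist = v0:7,v1:27,v2:inf,v3:0,v4:inf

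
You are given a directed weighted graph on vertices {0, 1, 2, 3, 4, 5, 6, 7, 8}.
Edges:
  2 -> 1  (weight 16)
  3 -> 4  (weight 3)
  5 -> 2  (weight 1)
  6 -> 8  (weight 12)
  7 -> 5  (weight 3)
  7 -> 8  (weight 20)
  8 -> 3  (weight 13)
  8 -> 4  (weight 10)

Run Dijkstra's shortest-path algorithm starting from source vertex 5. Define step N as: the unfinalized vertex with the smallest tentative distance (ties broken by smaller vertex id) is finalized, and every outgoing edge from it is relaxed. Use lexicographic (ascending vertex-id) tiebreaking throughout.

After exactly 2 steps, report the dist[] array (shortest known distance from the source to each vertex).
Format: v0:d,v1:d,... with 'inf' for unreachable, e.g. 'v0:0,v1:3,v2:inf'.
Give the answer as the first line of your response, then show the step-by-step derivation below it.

v0:inf,v1:17,v2:1,v3:inf,v4:inf,v5:0,v6:inf,v7:inf,v8:inf

step 1: dist = v0:inf,v1:inf,v2:1,v3:inf,v4:inf,v5:0,v6:inf,v7:inf,v8:inf
step 2: dist = v0:inf,v1:17,v2:1,v3:inf,v4:inf,v5:0,v6:inf,v7:inf,v8:inf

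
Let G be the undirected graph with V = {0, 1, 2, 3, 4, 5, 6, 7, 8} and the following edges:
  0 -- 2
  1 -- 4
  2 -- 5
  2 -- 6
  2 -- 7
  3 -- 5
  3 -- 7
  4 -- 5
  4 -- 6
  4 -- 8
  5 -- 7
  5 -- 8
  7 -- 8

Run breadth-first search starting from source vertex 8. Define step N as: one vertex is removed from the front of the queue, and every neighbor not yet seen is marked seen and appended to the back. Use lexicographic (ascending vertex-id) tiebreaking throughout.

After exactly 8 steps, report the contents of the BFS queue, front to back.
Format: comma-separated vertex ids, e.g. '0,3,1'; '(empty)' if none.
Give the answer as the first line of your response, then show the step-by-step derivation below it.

0

step 1: dequeue 8; queue=[4,5,7]; order=8
step 2: dequeue 4; queue=[5,7,1,6]; order=8,4
step 3: dequeue 5; queue=[7,1,6,2,3]; order=8,4,5
step 4: dequeue 7; queue=[1,6,2,3]; order=8,4,5,7
step 5: dequeue 1; queue=[6,2,3]; order=8,4,5,7,1
step 6: dequeue 6; queue=[2,3]; order=8,4,5,7,1,6
step 7: dequeue 2; queue=[3,0]; order=8,4,5,7,1,6,2
step 8: dequeue 3; queue=[0]; order=8,4,5,7,1,6,2,3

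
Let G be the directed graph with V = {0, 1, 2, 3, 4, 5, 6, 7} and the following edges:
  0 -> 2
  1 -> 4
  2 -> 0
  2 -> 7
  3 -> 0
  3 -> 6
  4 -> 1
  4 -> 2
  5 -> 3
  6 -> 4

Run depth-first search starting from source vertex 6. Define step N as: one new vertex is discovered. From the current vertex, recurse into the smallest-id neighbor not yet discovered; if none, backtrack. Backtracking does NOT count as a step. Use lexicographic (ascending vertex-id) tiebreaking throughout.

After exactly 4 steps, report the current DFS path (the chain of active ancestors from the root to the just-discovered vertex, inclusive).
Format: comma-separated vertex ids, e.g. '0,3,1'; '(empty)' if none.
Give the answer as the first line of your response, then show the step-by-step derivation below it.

6,4,2

step 1: discover 6; path=6; order=6
step 2: discover 4; path=6>4; order=6,4
step 3: discover 1; path=6>4>1; order=6,4,1
step 4: discover 2; path=6>4>2; order=6,4,1,2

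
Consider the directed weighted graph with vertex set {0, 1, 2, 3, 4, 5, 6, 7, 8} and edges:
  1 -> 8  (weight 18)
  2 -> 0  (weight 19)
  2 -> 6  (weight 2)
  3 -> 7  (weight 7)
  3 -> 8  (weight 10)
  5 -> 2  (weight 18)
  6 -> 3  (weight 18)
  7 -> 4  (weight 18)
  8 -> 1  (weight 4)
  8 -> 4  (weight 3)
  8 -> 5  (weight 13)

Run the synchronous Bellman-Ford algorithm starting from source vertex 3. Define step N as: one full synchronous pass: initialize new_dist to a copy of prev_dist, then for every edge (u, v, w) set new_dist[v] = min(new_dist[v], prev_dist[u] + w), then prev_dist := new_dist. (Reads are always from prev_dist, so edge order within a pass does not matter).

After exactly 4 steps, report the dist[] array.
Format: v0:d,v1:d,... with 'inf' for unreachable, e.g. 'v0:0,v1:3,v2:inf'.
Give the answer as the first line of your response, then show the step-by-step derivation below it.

v0:60,v1:14,v2:41,v3:0,v4:13,v5:23,v6:43,v7:7,v8:10

step 1: dist = v0:inf,v1:inf,v2:inf,v3:0,v4:inf,v5:inf,v6:inf,v7:7,v8:10
step 2: dist = v0:inf,v1:14,v2:inf,v3:0,v4:13,v5:23,v6:inf,v7:7,v8:10
step 3: dist = v0:inf,v1:14,v2:41,v3:0,v4:13,v5:23,v6:inf,v7:7,v8:10
step 4: dist = v0:60,v1:14,v2:41,v3:0,v4:13,v5:23,v6:43,v7:7,v8:10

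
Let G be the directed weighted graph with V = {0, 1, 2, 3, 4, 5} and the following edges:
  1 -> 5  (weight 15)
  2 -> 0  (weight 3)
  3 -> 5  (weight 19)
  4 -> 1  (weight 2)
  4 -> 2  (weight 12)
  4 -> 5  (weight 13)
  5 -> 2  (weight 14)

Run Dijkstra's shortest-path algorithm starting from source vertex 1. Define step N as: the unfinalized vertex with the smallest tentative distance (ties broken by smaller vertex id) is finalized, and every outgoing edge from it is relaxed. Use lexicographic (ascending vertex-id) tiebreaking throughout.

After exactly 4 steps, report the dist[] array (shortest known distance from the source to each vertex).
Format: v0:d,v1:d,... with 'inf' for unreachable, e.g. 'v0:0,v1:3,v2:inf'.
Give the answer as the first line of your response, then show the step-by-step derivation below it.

v0:32,v1:0,v2:29,v3:inf,v4:inf,v5:15

step 1: dist = v0:inf,v1:0,v2:inf,v3:inf,v4:inf,v5:15
step 2: dist = v0:inf,v1:0,v2:29,v3:inf,v4:inf,v5:15
step 3: dist = v0:32,v1:0,v2:29,v3:inf,v4:inf,v5:15
step 4: dist = v0:32,v1:0,v2:29,v3:inf,v4:inf,v5:15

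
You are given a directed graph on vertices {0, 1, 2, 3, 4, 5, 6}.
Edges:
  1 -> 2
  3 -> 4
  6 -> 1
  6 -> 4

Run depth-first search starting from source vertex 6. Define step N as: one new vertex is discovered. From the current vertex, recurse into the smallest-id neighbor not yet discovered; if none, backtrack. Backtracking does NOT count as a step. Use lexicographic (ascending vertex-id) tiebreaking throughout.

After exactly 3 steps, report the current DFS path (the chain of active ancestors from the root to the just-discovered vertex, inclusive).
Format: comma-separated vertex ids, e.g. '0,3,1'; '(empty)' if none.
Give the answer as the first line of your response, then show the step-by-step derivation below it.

6,1,2

step 1: discover 6; path=6; order=6
step 2: discover 1; path=6>1; order=6,1
step 3: discover 2; path=6>1>2; order=6,1,2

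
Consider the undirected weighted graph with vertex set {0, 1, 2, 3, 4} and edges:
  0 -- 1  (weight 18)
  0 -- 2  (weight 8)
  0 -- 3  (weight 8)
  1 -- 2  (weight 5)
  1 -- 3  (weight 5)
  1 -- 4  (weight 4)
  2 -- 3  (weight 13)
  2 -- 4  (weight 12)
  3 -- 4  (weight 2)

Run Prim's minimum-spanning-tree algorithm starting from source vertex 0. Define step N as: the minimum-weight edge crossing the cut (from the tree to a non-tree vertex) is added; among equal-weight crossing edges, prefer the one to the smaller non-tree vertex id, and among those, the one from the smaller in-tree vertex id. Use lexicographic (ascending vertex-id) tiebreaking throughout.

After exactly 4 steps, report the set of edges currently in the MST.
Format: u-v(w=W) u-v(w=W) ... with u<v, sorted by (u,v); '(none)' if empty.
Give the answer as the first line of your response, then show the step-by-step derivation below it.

0-2(w=8) 1-2(w=5) 1-4(w=4) 3-4(w=2)

step 1: add edge 0-2 (w=8); MST = {0-2(w=8)}
step 2: add edge 1-2 (w=5); MST = {0-2(w=8) 1-2(w=5)}
step 3: add edge 1-4 (w=4); MST = {0-2(w=8) 1-2(w=5) 1-4(w=4)}
step 4: add edge 3-4 (w=2); MST = {0-2(w=8) 1-2(w=5) 1-4(w=4) 3-4(w=2)}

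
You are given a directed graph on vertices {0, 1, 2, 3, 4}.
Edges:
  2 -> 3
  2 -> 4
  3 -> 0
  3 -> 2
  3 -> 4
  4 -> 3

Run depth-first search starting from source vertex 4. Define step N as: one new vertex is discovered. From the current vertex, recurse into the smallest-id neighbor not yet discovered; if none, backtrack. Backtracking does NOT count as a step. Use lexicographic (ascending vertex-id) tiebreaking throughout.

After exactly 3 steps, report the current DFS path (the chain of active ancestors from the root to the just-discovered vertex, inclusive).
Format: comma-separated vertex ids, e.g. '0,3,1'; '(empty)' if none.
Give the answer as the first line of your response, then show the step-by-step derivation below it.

4,3,0

step 1: discover 4; path=4; order=4
step 2: discover 3; path=4>3; order=4,3
step 3: discover 0; path=4>3>0; order=4,3,0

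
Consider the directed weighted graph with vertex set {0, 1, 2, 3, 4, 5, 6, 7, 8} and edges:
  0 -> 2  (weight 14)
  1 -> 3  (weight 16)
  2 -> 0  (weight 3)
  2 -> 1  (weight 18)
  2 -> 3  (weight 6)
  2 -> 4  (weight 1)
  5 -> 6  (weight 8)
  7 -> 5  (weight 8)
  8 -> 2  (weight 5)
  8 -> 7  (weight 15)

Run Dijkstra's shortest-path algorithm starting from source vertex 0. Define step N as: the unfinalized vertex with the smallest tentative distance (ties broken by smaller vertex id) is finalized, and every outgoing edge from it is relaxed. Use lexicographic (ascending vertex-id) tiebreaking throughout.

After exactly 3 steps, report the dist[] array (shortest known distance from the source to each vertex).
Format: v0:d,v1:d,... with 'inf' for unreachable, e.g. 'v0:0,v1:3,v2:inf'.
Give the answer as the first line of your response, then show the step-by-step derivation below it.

v0:0,v1:32,v2:14,v3:20,v4:15,v5:inf,v6:inf,v7:inf,v8:inf

step 1: dist = v0:0,v1:inf,v2:14,v3:inf,v4:inf,v5:inf,v6:inf,v7:inf,v8:inf
step 2: dist = v0:0,v1:32,v2:14,v3:20,v4:15,v5:inf,v6:inf,v7:inf,v8:inf
step 3: dist = v0:0,v1:32,v2:14,v3:20,v4:15,v5:inf,v6:inf,v7:inf,v8:inf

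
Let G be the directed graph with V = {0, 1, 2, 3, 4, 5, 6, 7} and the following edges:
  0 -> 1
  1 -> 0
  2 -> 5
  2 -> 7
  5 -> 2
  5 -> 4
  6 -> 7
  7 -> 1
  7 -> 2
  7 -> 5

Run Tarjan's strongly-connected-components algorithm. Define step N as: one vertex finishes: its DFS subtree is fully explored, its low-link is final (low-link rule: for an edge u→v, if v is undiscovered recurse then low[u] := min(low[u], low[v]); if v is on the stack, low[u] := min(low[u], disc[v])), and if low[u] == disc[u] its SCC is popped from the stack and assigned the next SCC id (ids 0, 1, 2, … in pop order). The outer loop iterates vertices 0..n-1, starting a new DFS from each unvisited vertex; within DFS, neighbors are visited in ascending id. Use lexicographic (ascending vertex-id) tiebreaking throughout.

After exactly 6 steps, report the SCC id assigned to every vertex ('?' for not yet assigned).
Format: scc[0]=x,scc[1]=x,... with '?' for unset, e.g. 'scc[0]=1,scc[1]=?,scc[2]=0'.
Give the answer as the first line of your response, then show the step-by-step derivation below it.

scc[0]=0,scc[1]=0,scc[2]=2,scc[3]=?,scc[4]=1,scc[5]=2,scc[6]=?,scc[7]=2

step 1: low=(low[0]=0,low[1]=0,low[2]=?,low[3]=?,low[4]=?,low[5]=?,low[6]=?,low[7]=?); scc=(scc[0]=?,scc[1]=?,scc[2]=?,scc[3]=?,scc[4]=?,scc[5]=?,scc[6]=?,scc[7]=?)
step 2: low=(low[0]=0,low[1]=0,low[2]=?,low[3]=?,low[4]=?,low[5]=?,low[6]=?,low[7]=?); scc=(scc[0]=0,scc[1]=0,scc[2]=?,scc[3]=?,scc[4]=?,scc[5]=?,scc[6]=?,scc[7]=?)
step 3: low=(low[0]=0,low[1]=0,low[2]=2,low[3]=?,low[4]=4,low[5]=2,low[6]=?,low[7]=?); scc=(scc[0]=0,scc[1]=0,scc[2]=?,scc[3]=?,scc[4]=1,scc[5]=?,scc[6]=?,scc[7]=?)
step 4: low=(low[0]=0,low[1]=0,low[2]=2,low[3]=?,low[4]=4,low[5]=2,low[6]=?,low[7]=?); scc=(scc[0]=0,scc[1]=0,scc[2]=?,scc[3]=?,scc[4]=1,scc[5]=?,scc[6]=?,scc[7]=?)
step 5: low=(low[0]=0,low[1]=0,low[2]=2,low[3]=?,low[4]=4,low[5]=2,low[6]=?,low[7]=2); scc=(scc[0]=0,scc[1]=0,scc[2]=?,scc[3]=?,scc[4]=1,scc[5]=?,scc[6]=?,scc[7]=?)
step 6: low=(low[0]=0,low[1]=0,low[2]=2,low[3]=?,low[4]=4,low[5]=2,low[6]=?,low[7]=2); scc=(scc[0]=0,scc[1]=0,scc[2]=2,scc[3]=?,scc[4]=1,scc[5]=2,scc[6]=?,scc[7]=2)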